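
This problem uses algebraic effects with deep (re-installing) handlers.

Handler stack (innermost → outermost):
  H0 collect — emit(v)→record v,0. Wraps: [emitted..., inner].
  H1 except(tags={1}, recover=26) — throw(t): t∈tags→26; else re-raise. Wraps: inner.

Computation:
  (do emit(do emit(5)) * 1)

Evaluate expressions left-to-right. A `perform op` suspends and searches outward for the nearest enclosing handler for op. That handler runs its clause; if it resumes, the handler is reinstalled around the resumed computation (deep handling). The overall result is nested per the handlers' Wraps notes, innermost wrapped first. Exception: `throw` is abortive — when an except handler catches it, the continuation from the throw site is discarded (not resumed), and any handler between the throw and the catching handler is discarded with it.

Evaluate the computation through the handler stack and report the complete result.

Evaluation trace:
emit(5) @ H0 ⇒ out+=5
emit(0) @ H0 ⇒ out+=0
H0 returns [5, 0, 0]
H1 returns [5, 0, 0]
= [5, 0, 0]

Answer: [5, 0, 0]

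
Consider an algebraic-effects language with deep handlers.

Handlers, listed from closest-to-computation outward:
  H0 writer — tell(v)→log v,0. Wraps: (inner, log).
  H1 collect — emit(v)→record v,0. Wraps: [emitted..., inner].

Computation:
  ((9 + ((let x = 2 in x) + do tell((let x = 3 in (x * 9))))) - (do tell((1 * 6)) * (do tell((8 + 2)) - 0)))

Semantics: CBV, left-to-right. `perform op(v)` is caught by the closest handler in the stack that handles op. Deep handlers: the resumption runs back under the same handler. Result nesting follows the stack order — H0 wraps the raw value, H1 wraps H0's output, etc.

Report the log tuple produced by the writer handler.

Answer: (27, 6, 10)

Working:
tell(27) @ H0 ⇒ log+=27
tell(6) @ H0 ⇒ log+=6
tell(10) @ H0 ⇒ log+=10
H0 returns (11, (27, 6, 10))
H1 returns [(11, (27, 6, 10))]
= [(11, (27, 6, 10))]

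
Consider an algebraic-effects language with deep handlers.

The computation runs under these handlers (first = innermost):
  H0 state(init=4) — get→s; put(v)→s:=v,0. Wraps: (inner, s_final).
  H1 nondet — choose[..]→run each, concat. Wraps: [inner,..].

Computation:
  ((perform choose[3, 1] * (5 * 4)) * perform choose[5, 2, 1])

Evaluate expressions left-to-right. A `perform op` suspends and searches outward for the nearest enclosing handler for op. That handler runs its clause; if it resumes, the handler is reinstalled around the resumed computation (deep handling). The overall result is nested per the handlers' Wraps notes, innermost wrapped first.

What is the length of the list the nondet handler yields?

Step-by-step:
choose[3, 1] @ H1
  branch[0] choose=3:
    choose[5, 2, 1] @ H1
      branch[0] choose=5:
        H0 returns (300, 4)
        H1 returns [(300, 4)]
      branch[1] choose=2:
        H0 returns (120, 4)
        H1 returns [(120, 4)]
      branch[2] choose=1:
        H0 returns (60, 4)
        H1 returns [(60, 4)]
  branch[1] choose=1:
    choose[5, 2, 1] @ H1
      branch[0] choose=5:
        H0 returns (100, 4)
        H1 returns [(100, 4)]
      branch[1] choose=2:
        H0 returns (40, 4)
        H1 returns [(40, 4)]
      branch[2] choose=1:
        H0 returns (20, 4)
        H1 returns [(20, 4)]
= [(300, 4), (120, 4), (60, 4), (100, 4), (40, 4), (20, 4)]

Answer: 6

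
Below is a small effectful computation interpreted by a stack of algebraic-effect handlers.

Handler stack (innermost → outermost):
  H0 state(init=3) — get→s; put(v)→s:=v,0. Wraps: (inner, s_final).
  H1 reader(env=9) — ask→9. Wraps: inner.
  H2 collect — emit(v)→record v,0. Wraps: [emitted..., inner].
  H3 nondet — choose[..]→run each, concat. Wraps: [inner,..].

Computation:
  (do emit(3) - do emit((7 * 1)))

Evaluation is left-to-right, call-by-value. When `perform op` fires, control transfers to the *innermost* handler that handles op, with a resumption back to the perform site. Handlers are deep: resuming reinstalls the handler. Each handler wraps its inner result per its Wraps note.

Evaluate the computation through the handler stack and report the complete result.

Evaluation trace:
emit(3) @ H2 ⇒ out+=3
emit(7) @ H2 ⇒ out+=7
H0 returns (0, 3)
H1 returns (0, 3)
H2 returns [3, 7, (0, 3)]
H3 returns [[3, 7, (0, 3)]]
= [[3, 7, (0, 3)]]

Answer: [[3, 7, (0, 3)]]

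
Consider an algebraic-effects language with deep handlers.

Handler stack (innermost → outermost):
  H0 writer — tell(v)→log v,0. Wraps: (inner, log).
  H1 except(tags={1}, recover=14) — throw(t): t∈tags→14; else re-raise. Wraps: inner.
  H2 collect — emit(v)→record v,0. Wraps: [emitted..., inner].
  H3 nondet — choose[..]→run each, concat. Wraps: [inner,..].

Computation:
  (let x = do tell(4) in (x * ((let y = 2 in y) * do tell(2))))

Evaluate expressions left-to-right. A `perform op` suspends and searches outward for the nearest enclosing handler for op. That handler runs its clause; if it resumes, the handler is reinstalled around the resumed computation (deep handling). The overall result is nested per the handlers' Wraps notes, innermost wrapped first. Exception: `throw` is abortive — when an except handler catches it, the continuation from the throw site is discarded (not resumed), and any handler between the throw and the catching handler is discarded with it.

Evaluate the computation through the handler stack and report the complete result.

Working:
tell(4) @ H0 ⇒ log+=4
tell(2) @ H0 ⇒ log+=2
H0 returns (0, (4, 2))
H1 returns (0, (4, 2))
H2 returns [(0, (4, 2))]
H3 returns [[(0, (4, 2))]]
= [[(0, (4, 2))]]

Answer: [[(0, (4, 2))]]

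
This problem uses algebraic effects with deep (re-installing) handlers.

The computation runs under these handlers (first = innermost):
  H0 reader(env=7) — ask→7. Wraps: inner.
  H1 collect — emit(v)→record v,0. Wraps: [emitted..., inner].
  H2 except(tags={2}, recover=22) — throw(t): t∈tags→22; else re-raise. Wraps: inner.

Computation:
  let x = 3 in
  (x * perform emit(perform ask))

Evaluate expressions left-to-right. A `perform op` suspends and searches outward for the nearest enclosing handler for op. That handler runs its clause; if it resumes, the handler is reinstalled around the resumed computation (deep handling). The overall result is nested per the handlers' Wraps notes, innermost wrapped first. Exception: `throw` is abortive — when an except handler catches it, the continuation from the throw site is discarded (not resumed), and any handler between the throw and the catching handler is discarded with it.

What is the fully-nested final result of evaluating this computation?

Answer: [7, 0]

Step-by-step:
ask @ H0 ⇒ 7
emit(7) @ H1 ⇒ out+=7
H0 returns 0
H1 returns [7, 0]
H2 returns [7, 0]
= [7, 0]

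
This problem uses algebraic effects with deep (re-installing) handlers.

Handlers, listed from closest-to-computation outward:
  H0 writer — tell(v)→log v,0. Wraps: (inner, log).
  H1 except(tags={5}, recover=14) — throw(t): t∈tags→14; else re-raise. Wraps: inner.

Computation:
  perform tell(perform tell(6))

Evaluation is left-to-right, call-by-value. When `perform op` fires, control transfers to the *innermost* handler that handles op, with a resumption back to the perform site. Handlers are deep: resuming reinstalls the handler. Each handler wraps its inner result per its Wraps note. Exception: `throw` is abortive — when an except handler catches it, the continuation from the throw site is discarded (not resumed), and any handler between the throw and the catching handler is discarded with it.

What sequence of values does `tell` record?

Answer: (6, 0)

Step-by-step:
tell(6) @ H0 ⇒ log+=6
tell(0) @ H0 ⇒ log+=0
H0 returns (0, (6, 0))
H1 returns (0, (6, 0))
= (0, (6, 0))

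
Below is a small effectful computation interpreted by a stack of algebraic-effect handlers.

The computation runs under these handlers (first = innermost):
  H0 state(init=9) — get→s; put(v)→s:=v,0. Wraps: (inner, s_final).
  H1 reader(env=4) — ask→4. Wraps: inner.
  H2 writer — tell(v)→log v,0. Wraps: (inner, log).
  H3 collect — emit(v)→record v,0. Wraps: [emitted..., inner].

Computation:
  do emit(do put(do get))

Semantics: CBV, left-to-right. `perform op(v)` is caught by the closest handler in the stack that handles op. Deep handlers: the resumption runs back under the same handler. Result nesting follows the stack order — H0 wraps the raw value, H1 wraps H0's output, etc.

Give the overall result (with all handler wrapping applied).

Working:
get @ H0 ⇒ 9
put(9) @ H0 ⇒ s:=9
emit(0) @ H3 ⇒ out+=0
H0 returns (0, 9)
H1 returns (0, 9)
H2 returns ((0, 9), ())
H3 returns [0, ((0, 9), ())]
= [0, ((0, 9), ())]

Answer: [0, ((0, 9), ())]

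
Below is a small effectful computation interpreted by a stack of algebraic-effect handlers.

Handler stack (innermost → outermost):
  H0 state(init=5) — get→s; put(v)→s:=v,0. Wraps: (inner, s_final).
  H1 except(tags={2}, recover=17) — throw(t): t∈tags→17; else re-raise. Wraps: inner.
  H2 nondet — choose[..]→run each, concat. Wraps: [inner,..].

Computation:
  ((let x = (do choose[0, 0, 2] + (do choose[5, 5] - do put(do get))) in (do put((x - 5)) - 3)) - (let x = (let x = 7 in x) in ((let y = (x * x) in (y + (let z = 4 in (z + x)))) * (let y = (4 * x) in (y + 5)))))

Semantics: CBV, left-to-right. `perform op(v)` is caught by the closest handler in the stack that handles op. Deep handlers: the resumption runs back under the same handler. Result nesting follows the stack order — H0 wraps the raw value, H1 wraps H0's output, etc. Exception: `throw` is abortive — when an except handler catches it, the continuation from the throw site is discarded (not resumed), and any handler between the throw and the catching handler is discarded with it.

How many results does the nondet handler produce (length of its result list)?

Evaluation trace:
choose[0, 0, 2] @ H2
  branch[0] choose=0:
    choose[5, 5] @ H2
      branch[0] choose=5:
        get @ H0 ⇒ 5
        put(5) @ H0 ⇒ s:=5
        put(0) @ H0 ⇒ s:=0
        H0 returns (-1983, 0)
        H1 returns (-1983, 0)
        H2 returns [(-1983, 0)]
      branch[1] choose=5:
        get @ H0 ⇒ 5
        put(5) @ H0 ⇒ s:=5
        put(0) @ H0 ⇒ s:=0
        H0 returns (-1983, 0)
        H1 returns (-1983, 0)
        H2 returns [(-1983, 0)]
  branch[1] choose=0:
    choose[5, 5] @ H2
      branch[0] choose=5:
        get @ H0 ⇒ 5
        put(5) @ H0 ⇒ s:=5
        put(0) @ H0 ⇒ s:=0
        H0 returns (-1983, 0)
        H1 returns (-1983, 0)
        H2 returns [(-1983, 0)]
      branch[1] choose=5:
        get @ H0 ⇒ 5
        put(5) @ H0 ⇒ s:=5
        put(0) @ H0 ⇒ s:=0
        H0 returns (-1983, 0)
        H1 returns (-1983, 0)
        H2 returns [(-1983, 0)]
  branch[2] choose=2:
    choose[5, 5] @ H2
      branch[0] choose=5:
        get @ H0 ⇒ 5
        put(5) @ H0 ⇒ s:=5
        put(2) @ H0 ⇒ s:=2
        H0 returns (-1983, 2)
        H1 returns (-1983, 2)
        H2 returns [(-1983, 2)]
      branch[1] choose=5:
        get @ H0 ⇒ 5
        put(5) @ H0 ⇒ s:=5
        put(2) @ H0 ⇒ s:=2
        H0 returns (-1983, 2)
        H1 returns (-1983, 2)
        H2 returns [(-1983, 2)]
= [(-1983, 0), (-1983, 0), (-1983, 0), (-1983, 0), (-1983, 2), (-1983, 2)]

Answer: 6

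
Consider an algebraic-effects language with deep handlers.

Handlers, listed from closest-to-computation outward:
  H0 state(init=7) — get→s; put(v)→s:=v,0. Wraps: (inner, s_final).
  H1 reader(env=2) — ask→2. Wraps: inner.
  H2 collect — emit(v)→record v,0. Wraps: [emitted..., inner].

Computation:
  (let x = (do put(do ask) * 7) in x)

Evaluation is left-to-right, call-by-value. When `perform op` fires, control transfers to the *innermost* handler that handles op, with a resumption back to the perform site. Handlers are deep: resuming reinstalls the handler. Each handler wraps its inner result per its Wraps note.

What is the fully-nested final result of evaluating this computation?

Answer: [(0, 2)]

Working:
ask @ H1 ⇒ 2
put(2) @ H0 ⇒ s:=2
H0 returns (0, 2)
H1 returns (0, 2)
H2 returns [(0, 2)]
= [(0, 2)]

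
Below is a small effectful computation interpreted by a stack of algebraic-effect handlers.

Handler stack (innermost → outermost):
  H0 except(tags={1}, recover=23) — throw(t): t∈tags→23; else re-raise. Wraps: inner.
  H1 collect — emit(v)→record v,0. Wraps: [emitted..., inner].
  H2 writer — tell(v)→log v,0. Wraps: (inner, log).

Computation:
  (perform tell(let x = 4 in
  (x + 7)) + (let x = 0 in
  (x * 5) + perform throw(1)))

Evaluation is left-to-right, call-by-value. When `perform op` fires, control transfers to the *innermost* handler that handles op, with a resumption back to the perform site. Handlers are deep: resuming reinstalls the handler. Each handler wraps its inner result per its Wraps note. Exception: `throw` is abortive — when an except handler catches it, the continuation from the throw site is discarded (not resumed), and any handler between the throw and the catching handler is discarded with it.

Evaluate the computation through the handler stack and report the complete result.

Answer: ([23], (11))

Working:
tell(11) @ H2 ⇒ log+=11
throw(1) @ H0 caught ⇒ 23
H1 returns [23]
H2 returns ([23], (11))
= ([23], (11))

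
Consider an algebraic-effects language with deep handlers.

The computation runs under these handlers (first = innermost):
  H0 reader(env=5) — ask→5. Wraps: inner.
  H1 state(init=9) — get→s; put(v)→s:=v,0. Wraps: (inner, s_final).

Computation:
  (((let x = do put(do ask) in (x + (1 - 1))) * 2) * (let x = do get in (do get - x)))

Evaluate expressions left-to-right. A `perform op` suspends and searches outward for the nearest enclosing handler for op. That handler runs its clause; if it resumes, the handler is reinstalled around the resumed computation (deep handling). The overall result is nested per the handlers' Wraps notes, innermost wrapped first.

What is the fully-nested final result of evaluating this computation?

Evaluation trace:
ask @ H0 ⇒ 5
put(5) @ H1 ⇒ s:=5
get @ H1 ⇒ 5
get @ H1 ⇒ 5
H0 returns 0
H1 returns (0, 5)
= (0, 5)

Answer: (0, 5)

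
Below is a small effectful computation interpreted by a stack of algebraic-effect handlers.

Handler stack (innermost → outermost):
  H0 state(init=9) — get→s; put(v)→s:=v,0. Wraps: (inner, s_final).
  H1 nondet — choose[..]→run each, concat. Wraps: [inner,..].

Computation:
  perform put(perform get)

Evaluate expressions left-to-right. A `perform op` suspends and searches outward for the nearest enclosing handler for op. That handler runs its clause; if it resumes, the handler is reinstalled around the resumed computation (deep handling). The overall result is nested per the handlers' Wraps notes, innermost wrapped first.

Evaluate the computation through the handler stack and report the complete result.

Answer: [(0, 9)]

Evaluation trace:
get @ H0 ⇒ 9
put(9) @ H0 ⇒ s:=9
H0 returns (0, 9)
H1 returns [(0, 9)]
= [(0, 9)]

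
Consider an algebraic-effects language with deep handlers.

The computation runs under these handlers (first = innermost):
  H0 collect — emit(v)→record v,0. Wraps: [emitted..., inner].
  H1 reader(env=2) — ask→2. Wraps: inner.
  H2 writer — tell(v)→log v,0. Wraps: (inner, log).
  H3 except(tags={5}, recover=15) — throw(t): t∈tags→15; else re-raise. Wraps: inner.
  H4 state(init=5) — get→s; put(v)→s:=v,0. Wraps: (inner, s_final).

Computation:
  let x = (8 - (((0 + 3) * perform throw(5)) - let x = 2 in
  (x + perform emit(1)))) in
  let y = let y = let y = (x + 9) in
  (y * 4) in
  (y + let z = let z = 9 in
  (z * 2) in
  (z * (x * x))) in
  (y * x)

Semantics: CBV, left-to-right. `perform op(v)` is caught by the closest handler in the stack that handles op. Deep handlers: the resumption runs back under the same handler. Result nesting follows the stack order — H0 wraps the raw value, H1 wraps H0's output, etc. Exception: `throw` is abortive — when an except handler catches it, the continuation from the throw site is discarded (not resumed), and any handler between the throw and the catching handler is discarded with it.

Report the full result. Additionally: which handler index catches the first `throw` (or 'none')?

Answer: (15, 5) ; first throw caught by: H3

Working:
throw(5) @ H3 caught ⇒ 15
H4 returns (15, 5)
= (15, 5)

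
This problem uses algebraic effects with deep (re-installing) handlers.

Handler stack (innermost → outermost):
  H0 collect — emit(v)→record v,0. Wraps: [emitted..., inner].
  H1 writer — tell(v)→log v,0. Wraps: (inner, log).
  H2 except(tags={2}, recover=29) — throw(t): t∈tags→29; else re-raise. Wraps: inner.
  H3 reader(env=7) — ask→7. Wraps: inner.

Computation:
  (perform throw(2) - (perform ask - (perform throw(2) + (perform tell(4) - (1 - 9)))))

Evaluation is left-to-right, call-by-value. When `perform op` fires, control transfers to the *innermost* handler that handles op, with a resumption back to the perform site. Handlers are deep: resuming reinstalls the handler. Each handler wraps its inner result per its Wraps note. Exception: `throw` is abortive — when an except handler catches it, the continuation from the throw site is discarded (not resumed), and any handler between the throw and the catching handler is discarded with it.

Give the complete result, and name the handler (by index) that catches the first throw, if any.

Answer: 29 ; first throw caught by: H2

Step-by-step:
throw(2) @ H2 caught ⇒ 29
H3 returns 29
= 29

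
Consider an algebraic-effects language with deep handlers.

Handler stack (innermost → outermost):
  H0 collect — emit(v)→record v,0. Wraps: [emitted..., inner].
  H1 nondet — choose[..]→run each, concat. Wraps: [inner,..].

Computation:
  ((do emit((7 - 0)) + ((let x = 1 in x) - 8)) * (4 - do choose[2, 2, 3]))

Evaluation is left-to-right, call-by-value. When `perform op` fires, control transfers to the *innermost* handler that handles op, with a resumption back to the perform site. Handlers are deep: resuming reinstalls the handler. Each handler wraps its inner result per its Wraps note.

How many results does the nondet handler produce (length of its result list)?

Answer: 3

Step-by-step:
emit(7) @ H0 ⇒ out+=7
choose[2, 2, 3] @ H1
  branch[0] choose=2:
    H0 returns [7, -14]
    H1 returns [[7, -14]]
  branch[1] choose=2:
    H0 returns [7, -14]
    H1 returns [[7, -14]]
  branch[2] choose=3:
    H0 returns [7, -7]
    H1 returns [[7, -7]]
= [[7, -14], [7, -14], [7, -7]]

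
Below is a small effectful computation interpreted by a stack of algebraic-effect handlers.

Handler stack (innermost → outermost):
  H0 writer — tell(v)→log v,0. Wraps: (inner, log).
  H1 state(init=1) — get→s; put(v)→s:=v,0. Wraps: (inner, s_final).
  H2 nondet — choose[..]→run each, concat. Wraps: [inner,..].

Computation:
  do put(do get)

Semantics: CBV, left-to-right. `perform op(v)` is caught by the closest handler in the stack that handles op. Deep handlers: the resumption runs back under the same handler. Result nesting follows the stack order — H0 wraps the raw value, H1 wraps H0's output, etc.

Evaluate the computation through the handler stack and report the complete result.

Answer: [((0, ()), 1)]

Evaluation trace:
get @ H1 ⇒ 1
put(1) @ H1 ⇒ s:=1
H0 returns (0, ())
H1 returns ((0, ()), 1)
H2 returns [((0, ()), 1)]
= [((0, ()), 1)]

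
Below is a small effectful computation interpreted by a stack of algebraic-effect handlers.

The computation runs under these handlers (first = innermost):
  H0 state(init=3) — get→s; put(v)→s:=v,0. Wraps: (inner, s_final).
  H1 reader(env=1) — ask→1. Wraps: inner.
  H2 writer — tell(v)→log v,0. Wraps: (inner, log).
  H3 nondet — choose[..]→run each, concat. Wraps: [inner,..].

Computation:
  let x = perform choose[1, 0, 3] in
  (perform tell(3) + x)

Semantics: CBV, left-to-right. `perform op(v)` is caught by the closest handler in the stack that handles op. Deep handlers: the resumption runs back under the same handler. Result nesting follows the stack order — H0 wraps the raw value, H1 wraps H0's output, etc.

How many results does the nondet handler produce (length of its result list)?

Working:
choose[1, 0, 3] @ H3
  branch[0] choose=1:
    tell(3) @ H2 ⇒ log+=3
    H0 returns (1, 3)
    H1 returns (1, 3)
    H2 returns ((1, 3), (3))
    H3 returns [((1, 3), (3))]
  branch[1] choose=0:
    tell(3) @ H2 ⇒ log+=3
    H0 returns (0, 3)
    H1 returns (0, 3)
    H2 returns ((0, 3), (3))
    H3 returns [((0, 3), (3))]
  branch[2] choose=3:
    tell(3) @ H2 ⇒ log+=3
    H0 returns (3, 3)
    H1 returns (3, 3)
    H2 returns ((3, 3), (3))
    H3 returns [((3, 3), (3))]
= [((1, 3), (3)), ((0, 3), (3)), ((3, 3), (3))]

Answer: 3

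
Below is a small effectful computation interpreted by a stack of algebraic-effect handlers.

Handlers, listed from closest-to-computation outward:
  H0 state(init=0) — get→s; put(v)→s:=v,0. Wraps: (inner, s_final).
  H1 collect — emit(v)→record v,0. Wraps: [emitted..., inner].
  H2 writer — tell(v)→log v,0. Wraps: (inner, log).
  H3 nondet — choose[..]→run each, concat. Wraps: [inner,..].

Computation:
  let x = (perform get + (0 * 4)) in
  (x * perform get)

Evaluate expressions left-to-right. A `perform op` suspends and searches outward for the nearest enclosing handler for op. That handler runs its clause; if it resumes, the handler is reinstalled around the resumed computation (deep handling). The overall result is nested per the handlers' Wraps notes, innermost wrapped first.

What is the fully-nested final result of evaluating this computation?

Answer: [([(0, 0)], ())]

Step-by-step:
get @ H0 ⇒ 0
get @ H0 ⇒ 0
H0 returns (0, 0)
H1 returns [(0, 0)]
H2 returns ([(0, 0)], ())
H3 returns [([(0, 0)], ())]
= [([(0, 0)], ())]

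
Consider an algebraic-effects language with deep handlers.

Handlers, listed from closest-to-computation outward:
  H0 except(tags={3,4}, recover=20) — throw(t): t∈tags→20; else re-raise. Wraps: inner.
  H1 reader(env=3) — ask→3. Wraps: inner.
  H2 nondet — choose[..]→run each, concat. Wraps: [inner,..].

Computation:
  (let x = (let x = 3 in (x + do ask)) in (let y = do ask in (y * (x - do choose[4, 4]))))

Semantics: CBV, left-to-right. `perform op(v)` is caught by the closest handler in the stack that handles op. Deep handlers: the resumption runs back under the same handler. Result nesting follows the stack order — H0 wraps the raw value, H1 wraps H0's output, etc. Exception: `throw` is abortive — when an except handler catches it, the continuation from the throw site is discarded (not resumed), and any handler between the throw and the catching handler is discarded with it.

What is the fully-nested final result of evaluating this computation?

Answer: [6, 6]

Evaluation trace:
ask @ H1 ⇒ 3
ask @ H1 ⇒ 3
choose[4, 4] @ H2
  branch[0] choose=4:
    H0 returns 6
    H1 returns 6
    H2 returns [6]
  branch[1] choose=4:
    H0 returns 6
    H1 returns 6
    H2 returns [6]
= [6, 6]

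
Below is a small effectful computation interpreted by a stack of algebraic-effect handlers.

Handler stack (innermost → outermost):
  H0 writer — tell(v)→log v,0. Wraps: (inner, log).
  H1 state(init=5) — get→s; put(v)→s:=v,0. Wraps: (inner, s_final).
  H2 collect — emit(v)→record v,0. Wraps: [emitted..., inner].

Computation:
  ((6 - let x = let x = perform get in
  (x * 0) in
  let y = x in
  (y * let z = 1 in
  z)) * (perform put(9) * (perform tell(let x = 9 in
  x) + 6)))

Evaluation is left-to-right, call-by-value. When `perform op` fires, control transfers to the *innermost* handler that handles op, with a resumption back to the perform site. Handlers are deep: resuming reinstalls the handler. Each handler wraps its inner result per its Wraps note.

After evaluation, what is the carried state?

Answer: 9

Step-by-step:
get @ H1 ⇒ 5
put(9) @ H1 ⇒ s:=9
tell(9) @ H0 ⇒ log+=9
H0 returns (0, (9))
H1 returns ((0, (9)), 9)
H2 returns [((0, (9)), 9)]
= [((0, (9)), 9)]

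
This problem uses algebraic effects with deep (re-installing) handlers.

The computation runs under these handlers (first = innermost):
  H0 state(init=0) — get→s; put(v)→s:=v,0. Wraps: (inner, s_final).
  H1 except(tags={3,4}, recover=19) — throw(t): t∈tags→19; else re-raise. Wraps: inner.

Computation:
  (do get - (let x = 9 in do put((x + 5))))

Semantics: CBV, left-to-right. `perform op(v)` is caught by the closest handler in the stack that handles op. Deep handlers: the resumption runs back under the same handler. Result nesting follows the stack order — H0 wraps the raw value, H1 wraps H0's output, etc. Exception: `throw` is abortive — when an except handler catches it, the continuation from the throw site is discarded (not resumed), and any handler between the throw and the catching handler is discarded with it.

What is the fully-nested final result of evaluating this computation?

Answer: (0, 14)

Working:
get @ H0 ⇒ 0
put(14) @ H0 ⇒ s:=14
H0 returns (0, 14)
H1 returns (0, 14)
= (0, 14)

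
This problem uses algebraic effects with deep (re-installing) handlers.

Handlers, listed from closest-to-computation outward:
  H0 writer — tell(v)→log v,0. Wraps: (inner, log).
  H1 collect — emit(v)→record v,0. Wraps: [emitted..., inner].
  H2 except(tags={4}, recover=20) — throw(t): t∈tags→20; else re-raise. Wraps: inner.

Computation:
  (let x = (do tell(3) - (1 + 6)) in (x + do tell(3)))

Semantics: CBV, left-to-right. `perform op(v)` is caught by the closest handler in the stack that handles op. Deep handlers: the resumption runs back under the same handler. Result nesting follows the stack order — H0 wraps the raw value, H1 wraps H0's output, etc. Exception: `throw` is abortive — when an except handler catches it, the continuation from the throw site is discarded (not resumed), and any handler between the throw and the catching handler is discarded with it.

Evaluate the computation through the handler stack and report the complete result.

Answer: [(-7, (3, 3))]

Working:
tell(3) @ H0 ⇒ log+=3
tell(3) @ H0 ⇒ log+=3
H0 returns (-7, (3, 3))
H1 returns [(-7, (3, 3))]
H2 returns [(-7, (3, 3))]
= [(-7, (3, 3))]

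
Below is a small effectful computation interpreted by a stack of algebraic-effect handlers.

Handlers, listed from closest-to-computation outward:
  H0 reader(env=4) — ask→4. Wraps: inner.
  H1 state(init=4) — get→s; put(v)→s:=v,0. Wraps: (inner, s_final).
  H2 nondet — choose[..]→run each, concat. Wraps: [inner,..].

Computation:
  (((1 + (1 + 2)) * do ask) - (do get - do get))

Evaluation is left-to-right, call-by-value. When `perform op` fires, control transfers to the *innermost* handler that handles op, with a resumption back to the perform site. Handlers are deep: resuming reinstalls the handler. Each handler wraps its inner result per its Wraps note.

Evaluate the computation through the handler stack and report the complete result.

Answer: [(16, 4)]

Step-by-step:
ask @ H0 ⇒ 4
get @ H1 ⇒ 4
get @ H1 ⇒ 4
H0 returns 16
H1 returns (16, 4)
H2 returns [(16, 4)]
= [(16, 4)]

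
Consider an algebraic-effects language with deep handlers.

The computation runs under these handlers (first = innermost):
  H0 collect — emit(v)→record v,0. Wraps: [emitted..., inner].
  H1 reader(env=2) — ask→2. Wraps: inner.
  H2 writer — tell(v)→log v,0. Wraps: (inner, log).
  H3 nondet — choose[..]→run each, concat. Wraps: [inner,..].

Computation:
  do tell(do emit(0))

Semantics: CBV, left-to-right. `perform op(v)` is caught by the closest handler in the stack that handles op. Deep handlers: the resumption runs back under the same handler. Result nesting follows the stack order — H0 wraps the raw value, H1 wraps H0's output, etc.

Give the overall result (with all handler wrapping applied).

Working:
emit(0) @ H0 ⇒ out+=0
tell(0) @ H2 ⇒ log+=0
H0 returns [0, 0]
H1 returns [0, 0]
H2 returns ([0, 0], (0))
H3 returns [([0, 0], (0))]
= [([0, 0], (0))]

Answer: [([0, 0], (0))]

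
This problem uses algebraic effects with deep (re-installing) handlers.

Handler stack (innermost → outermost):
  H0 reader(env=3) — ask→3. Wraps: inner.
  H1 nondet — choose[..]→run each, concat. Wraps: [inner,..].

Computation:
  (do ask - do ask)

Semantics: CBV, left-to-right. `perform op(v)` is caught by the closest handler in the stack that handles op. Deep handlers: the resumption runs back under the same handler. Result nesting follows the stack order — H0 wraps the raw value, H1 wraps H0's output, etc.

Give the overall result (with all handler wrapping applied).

Answer: [0]

Evaluation trace:
ask @ H0 ⇒ 3
ask @ H0 ⇒ 3
H0 returns 0
H1 returns [0]
= [0]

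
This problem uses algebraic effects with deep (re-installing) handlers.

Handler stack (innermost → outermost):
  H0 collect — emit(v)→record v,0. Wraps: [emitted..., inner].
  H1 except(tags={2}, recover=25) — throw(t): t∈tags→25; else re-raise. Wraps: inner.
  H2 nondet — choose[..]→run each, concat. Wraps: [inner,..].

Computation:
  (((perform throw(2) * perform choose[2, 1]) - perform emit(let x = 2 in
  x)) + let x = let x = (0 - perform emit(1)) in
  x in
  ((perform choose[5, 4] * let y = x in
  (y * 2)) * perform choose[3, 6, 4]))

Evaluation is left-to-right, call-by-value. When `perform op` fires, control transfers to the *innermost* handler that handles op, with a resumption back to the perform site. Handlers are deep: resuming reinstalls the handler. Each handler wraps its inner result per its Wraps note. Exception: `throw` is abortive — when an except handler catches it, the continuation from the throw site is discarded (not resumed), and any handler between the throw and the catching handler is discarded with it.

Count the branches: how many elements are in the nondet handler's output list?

Answer: 1

Evaluation trace:
throw(2) @ H1 caught ⇒ 25
H2 returns [25]
= [25]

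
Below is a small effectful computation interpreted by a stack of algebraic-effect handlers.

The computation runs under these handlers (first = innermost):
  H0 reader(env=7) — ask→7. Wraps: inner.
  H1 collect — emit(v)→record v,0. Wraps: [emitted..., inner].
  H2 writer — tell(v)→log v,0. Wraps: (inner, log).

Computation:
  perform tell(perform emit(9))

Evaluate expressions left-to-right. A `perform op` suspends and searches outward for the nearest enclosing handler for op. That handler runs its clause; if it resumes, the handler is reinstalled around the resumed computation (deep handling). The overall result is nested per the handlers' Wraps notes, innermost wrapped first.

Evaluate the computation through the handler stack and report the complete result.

Working:
emit(9) @ H1 ⇒ out+=9
tell(0) @ H2 ⇒ log+=0
H0 returns 0
H1 returns [9, 0]
H2 returns ([9, 0], (0))
= ([9, 0], (0))

Answer: ([9, 0], (0))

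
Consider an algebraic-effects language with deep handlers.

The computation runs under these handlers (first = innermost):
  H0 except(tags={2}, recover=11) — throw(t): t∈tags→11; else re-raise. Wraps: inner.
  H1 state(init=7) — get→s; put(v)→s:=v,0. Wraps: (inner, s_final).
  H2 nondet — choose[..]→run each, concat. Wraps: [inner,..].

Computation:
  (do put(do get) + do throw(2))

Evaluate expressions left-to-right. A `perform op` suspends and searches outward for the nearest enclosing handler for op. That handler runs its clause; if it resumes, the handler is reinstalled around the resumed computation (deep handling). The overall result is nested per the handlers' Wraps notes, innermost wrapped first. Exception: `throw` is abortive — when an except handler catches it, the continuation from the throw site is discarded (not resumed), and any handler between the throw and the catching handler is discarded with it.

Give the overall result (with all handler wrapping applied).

Answer: [(11, 7)]

Step-by-step:
get @ H1 ⇒ 7
put(7) @ H1 ⇒ s:=7
throw(2) @ H0 caught ⇒ 11
H1 returns (11, 7)
H2 returns [(11, 7)]
= [(11, 7)]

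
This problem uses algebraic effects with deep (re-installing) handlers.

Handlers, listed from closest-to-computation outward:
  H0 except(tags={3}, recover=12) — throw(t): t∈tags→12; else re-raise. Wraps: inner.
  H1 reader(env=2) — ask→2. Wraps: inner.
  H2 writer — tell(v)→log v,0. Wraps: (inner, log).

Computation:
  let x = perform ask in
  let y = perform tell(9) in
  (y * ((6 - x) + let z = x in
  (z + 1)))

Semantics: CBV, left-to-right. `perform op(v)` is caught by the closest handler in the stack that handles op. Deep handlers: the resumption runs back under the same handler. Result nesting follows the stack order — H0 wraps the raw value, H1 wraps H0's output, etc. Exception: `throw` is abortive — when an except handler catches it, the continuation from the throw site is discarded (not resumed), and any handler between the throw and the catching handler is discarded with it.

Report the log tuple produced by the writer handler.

Evaluation trace:
ask @ H1 ⇒ 2
tell(9) @ H2 ⇒ log+=9
H0 returns 0
H1 returns 0
H2 returns (0, (9))
= (0, (9))

Answer: (9)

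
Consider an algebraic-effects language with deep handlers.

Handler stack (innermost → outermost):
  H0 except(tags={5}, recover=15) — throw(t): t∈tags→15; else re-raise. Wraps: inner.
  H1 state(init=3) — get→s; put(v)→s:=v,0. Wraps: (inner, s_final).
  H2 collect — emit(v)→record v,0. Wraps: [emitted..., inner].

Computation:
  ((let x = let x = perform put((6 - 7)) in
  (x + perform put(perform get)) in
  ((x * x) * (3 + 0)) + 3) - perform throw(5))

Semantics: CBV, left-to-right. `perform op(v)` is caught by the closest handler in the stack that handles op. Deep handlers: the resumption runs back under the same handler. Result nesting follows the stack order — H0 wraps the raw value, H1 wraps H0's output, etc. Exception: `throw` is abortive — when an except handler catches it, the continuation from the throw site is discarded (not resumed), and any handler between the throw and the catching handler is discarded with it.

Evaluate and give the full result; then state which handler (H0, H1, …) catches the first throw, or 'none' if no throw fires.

Answer: [(15, -1)] ; first throw caught by: H0

Working:
put(-1) @ H1 ⇒ s:=-1
get @ H1 ⇒ -1
put(-1) @ H1 ⇒ s:=-1
throw(5) @ H0 caught ⇒ 15
H1 returns (15, -1)
H2 returns [(15, -1)]
= [(15, -1)]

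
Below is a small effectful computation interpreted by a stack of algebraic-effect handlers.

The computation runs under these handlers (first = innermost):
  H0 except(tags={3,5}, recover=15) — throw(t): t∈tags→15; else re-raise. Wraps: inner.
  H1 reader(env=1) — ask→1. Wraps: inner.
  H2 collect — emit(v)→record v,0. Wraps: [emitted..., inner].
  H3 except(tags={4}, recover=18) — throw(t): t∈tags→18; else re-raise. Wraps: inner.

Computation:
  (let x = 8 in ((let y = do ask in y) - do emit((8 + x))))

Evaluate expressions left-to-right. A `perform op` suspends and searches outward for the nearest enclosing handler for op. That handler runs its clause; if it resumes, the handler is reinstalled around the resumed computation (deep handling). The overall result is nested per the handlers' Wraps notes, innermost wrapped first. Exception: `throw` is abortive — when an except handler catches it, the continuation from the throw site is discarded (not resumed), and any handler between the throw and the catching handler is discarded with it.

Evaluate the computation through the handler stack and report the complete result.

Answer: [16, 1]

Step-by-step:
ask @ H1 ⇒ 1
emit(16) @ H2 ⇒ out+=16
H0 returns 1
H1 returns 1
H2 returns [16, 1]
H3 returns [16, 1]
= [16, 1]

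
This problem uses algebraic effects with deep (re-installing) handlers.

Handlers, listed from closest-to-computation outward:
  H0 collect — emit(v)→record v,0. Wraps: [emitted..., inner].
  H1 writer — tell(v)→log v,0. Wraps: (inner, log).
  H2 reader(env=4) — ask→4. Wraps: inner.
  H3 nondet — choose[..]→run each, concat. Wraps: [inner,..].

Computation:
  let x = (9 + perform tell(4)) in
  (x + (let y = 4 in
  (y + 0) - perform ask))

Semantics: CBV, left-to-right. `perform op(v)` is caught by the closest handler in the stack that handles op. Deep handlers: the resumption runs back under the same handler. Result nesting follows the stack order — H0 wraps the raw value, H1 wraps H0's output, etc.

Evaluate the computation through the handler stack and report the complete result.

Working:
tell(4) @ H1 ⇒ log+=4
ask @ H2 ⇒ 4
H0 returns [9]
H1 returns ([9], (4))
H2 returns ([9], (4))
H3 returns [([9], (4))]
= [([9], (4))]

Answer: [([9], (4))]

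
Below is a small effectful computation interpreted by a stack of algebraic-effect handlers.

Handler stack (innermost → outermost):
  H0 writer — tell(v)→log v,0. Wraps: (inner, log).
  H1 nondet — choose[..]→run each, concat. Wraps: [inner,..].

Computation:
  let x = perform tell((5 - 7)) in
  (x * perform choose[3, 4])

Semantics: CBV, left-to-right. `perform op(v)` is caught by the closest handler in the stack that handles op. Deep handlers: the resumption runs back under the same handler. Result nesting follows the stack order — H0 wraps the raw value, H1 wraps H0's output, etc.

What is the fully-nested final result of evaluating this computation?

Evaluation trace:
tell(-2) @ H0 ⇒ log+=-2
choose[3, 4] @ H1
  branch[0] choose=3:
    H0 returns (0, (-2))
    H1 returns [(0, (-2))]
  branch[1] choose=4:
    H0 returns (0, (-2))
    H1 returns [(0, (-2))]
= [(0, (-2)), (0, (-2))]

Answer: [(0, (-2)), (0, (-2))]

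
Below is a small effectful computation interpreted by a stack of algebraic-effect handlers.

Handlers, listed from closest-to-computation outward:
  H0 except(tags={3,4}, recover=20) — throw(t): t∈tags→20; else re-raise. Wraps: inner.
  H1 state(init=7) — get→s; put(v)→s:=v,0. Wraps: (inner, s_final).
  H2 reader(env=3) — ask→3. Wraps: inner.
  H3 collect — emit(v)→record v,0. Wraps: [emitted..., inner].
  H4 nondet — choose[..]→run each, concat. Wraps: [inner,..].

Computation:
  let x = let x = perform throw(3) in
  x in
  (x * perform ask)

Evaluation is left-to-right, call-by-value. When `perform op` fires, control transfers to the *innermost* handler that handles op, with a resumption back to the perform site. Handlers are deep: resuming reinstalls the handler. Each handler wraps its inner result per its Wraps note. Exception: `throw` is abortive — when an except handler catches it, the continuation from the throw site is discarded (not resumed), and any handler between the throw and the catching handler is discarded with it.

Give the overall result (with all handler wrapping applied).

Evaluation trace:
throw(3) @ H0 caught ⇒ 20
H1 returns (20, 7)
H2 returns (20, 7)
H3 returns [(20, 7)]
H4 returns [[(20, 7)]]
= [[(20, 7)]]

Answer: [[(20, 7)]]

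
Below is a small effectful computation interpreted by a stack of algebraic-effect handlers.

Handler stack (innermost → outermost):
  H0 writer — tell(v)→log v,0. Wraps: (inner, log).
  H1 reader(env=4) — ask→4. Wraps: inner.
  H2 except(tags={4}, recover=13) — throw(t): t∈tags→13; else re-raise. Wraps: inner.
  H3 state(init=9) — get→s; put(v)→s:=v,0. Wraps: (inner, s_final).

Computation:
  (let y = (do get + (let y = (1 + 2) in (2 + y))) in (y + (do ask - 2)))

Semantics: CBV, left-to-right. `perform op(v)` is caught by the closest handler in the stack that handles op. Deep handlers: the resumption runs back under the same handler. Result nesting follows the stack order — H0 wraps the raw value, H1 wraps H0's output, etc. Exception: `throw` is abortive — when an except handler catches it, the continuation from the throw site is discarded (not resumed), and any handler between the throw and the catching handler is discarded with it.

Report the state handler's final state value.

Answer: 9

Step-by-step:
get @ H3 ⇒ 9
ask @ H1 ⇒ 4
H0 returns (16, ())
H1 returns (16, ())
H2 returns (16, ())
H3 returns ((16, ()), 9)
= ((16, ()), 9)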